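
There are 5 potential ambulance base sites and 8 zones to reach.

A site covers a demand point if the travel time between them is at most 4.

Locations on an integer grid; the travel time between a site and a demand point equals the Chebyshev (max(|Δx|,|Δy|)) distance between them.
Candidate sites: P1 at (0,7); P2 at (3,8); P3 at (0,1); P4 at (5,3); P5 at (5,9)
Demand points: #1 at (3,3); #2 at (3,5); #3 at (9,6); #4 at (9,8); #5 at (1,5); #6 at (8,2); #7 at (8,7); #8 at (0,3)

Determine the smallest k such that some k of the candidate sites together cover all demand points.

Coverage sets (demand points within 4 of each site):
  P1: {#1, #2, #5, #8}
  P2: {#2, #5}
  P3: {#1, #2, #5, #8}
  P4: {#1, #2, #3, #5, #6, #7}
  P5: {#2, #3, #4, #5, #7}
No 2 sites suffice: every size-2 union leaves at least one demand point uncovered.
But {P1, P4, P5} covers everything, so the minimum is 3.

3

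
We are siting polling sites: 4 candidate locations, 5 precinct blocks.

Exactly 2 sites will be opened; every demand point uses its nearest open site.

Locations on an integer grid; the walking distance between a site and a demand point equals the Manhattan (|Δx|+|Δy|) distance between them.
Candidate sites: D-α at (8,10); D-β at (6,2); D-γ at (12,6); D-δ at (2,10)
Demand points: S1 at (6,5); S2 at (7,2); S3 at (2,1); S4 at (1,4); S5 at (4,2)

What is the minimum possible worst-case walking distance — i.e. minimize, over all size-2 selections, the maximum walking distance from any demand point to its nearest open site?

Open {D-α, D-β}.
  Farthest demand point is S4 at walking distance 7 (to D-β); all others are ≤ 7.
With {D-β, D-γ} the worst case is 7.
With {D-β, D-δ} the worst case is 7.
No size-2 selection achieves below 7.

7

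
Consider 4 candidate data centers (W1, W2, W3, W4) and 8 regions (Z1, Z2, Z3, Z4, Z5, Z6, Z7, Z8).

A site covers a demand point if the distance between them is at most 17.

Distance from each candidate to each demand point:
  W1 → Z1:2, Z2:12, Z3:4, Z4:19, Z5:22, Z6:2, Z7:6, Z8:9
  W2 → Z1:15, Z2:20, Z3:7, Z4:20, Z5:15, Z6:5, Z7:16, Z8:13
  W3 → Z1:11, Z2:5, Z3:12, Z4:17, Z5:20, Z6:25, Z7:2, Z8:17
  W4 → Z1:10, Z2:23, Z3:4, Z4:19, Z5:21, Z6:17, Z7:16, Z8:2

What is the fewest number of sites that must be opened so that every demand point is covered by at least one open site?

2

Coverage sets (demand points within 17 of each site):
  W1: {Z1, Z2, Z3, Z6, Z7, Z8}
  W2: {Z1, Z3, Z5, Z6, Z7, Z8}
  W3: {Z1, Z2, Z3, Z4, Z7, Z8}
  W4: {Z1, Z3, Z6, Z7, Z8}
No single site covers all 8 demand points.
But {W2, W3} covers everything, so the minimum is 2.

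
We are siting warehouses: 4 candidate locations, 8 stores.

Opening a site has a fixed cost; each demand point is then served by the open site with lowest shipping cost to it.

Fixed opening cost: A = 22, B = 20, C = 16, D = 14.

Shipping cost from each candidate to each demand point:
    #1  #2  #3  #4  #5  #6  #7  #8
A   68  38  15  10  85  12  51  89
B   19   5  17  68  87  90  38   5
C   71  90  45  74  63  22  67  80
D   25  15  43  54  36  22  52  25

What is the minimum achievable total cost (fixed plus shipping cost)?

196

Open {A, B, D}: assign each demand point to its cheapest open site.
  #1→B 19, #2→B 5, #3→A 15, #4→A 10, #5→D 36, #6→A 12, #7→B 38, #8→B 5
  shipping cost 140, fixed 56 → total 196.
Compare {A, B, C, D}: shipping cost 140 + fixed 72 = 212.
Compare {A, D}: shipping cost 189 + fixed 36 = 225.
Compare {A, B, C}: shipping cost 167 + fixed 58 = 225.
All other subsets cost ≥ 212. Minimum total cost: 196.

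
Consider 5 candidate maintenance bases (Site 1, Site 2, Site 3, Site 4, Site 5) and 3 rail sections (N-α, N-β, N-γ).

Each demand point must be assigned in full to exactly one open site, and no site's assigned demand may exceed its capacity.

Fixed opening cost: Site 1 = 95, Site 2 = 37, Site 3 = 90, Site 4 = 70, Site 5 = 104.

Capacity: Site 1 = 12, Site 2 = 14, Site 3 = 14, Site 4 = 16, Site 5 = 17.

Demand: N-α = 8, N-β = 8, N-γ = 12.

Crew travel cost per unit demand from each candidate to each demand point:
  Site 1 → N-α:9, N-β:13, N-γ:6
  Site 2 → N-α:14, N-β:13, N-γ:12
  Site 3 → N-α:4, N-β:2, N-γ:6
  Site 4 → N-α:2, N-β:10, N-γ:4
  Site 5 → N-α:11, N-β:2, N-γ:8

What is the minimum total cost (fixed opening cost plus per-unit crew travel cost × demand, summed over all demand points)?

326

Open {Site 4, Site 5}; cheapest assignment that respects the capacities:
  Site 4 (cap 16, load 12): N-γ — cost 12×4 = 48
  Site 5 (cap 17, load 16): N-α, N-β — cost 8×11 + 8×2 = 104
  Shipping 152, fixed 174 → total 326.
  Any other capacity-feasible assignment to {Site 4, Site 5} ships for at least 152.
Compare {Site 3, Site 4}: its best feasible assignment gives total 328.
Compare {Site 1, Site 4}: its best feasible assignment gives total 333.
Every other set of open sites that can feasibly serve all demand totals ≥ 328 even under its best assignment. Minimum: 326.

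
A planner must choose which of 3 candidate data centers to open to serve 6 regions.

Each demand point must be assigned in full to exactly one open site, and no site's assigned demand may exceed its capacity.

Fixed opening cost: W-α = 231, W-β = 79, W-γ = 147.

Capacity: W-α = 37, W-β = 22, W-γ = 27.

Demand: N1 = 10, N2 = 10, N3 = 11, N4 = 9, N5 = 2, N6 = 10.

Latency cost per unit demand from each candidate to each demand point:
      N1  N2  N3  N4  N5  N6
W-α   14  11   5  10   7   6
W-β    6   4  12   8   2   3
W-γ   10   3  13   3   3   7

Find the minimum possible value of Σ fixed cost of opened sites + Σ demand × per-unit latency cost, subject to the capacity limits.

Open {W-α, W-β}; cheapest assignment that respects the capacities:
  W-α (cap 37, load 30): N3, N4, N6 — cost 11×5 + 9×10 + 10×6 = 205
  W-β (cap 22, load 22): N1, N2, N5 — cost 10×6 + 10×4 + 2×2 = 104
  Shipping 309, fixed 310 → total 619.
  Any other capacity-feasible assignment to {W-α, W-β} ships for at least 309.
Compare {W-α, W-β, W-γ}: its best feasible assignment gives total 663.
Compare {W-α, W-γ}: its best feasible assignment gives total 696.
Every other set of open sites that can feasibly serve all demand totals ≥ 663 even under its best assignment. Minimum: 619.

619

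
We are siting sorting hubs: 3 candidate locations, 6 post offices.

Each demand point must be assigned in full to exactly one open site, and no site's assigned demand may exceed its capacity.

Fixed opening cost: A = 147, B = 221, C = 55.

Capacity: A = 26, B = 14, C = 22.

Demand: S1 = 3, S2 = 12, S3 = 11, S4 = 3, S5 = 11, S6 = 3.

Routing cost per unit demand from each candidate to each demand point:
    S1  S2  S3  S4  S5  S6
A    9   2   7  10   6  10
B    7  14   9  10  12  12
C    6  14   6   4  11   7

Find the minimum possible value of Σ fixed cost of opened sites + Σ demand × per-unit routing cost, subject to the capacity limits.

Open {A, C}; cheapest assignment that respects the capacities:
  A (cap 26, load 23): S2, S5 — cost 12×2 + 11×6 = 90
  C (cap 22, load 20): S1, S3, S4, S6 — cost 3×6 + 11×6 + 3×4 + 3×7 = 117
  Shipping 207, fixed 202 → total 409.
  Any other capacity-feasible assignment to {A, C} ships for at least 207.
Compare {A, B, C}: its best feasible assignment gives total 630.
Every other set of open sites that can feasibly serve all demand totals ≥ 630 even under its best assignment. Minimum: 409.

409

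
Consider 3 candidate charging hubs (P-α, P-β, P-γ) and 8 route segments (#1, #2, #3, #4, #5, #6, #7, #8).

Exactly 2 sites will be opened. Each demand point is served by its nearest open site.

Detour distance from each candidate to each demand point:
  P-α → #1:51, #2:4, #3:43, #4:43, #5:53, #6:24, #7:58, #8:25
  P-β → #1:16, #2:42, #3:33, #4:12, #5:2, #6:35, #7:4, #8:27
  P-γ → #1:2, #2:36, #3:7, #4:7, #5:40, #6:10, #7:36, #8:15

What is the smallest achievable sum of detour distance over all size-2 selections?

83

Open {P-β, P-γ}.
  #1→P-γ 2, #2→P-γ 36, #3→P-γ 7, #4→P-γ 7, #5→P-β 2, #6→P-γ 10, #7→P-β 4, #8→P-γ 15  ⇒ total 83.
Compare {P-α, P-β}: total 120.
Compare {P-α, P-γ}: total 121.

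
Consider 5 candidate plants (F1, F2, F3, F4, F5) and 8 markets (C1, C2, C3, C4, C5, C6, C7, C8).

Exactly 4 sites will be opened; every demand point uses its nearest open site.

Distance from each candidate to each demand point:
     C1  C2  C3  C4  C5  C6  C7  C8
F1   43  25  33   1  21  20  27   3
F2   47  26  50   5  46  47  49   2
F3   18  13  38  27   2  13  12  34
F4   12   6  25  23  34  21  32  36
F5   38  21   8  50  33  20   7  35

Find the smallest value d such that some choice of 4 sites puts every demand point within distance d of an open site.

13

Open {F1, F3, F4, F5}.
  Farthest demand point is C6 at distance 13 (to F3); all others are ≤ 13.
With {F2, F3, F4, F5} the worst case is 13.
With {F1, F2, F3, F5} the worst case is 18.
No size-4 selection achieves below 13.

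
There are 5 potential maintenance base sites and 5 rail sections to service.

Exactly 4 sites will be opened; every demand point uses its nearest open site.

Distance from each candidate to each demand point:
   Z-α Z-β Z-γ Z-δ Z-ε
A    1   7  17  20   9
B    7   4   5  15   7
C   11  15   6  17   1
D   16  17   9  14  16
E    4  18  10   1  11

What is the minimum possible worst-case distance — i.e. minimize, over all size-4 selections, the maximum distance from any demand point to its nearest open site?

5

Open {A, B, C, E}.
  Farthest demand point is Z-γ at distance 5 (to B); all others are ≤ 5.
With {B, C, D, E} the worst case is 5.
With {A, B, D, E} the worst case is 7.
No size-4 selection achieves below 5.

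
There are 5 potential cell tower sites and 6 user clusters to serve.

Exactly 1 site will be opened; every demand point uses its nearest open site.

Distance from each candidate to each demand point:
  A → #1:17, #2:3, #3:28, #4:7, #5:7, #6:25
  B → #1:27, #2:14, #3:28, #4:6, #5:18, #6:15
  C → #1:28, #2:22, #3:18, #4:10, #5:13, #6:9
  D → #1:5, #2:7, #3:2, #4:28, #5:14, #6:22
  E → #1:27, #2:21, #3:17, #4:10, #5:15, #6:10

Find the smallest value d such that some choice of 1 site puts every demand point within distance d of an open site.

Open {E}.
  Farthest demand point is #1 at distance 27 (to E); all others are ≤ 27.
With {A} the worst case is 28.
With {B} the worst case is 28.
No size-1 selection achieves below 27.

27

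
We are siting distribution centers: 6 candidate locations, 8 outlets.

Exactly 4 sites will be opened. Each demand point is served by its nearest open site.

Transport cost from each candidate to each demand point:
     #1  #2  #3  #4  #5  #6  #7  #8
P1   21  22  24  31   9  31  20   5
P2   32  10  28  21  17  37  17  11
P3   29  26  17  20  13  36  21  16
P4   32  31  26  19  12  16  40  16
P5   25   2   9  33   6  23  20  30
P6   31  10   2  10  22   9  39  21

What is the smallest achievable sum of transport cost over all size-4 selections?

72

Open {P1, P2, P5, P6}.
  #1→P1 21, #2→P5 2, #3→P6 2, #4→P6 10, #5→P5 6, #6→P6 9, #7→P2 17, #8→P1 5  ⇒ total 72.
Compare {P1, P3, P5, P6}: total 75.
Compare {P1, P4, P5, P6}: total 75.
No size-4 selection does better; minimum is 72.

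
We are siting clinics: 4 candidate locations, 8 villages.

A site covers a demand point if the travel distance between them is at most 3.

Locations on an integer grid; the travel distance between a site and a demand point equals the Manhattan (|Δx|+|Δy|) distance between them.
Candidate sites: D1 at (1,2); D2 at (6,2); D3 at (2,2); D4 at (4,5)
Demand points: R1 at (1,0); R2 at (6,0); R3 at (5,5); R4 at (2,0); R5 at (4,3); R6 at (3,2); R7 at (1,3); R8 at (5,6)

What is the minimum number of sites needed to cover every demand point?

Coverage sets (demand points within 3 of each site):
  D1: {R1, R4, R6, R7}
  D2: {R2, R5, R6}
  D3: {R1, R4, R5, R6, R7}
  D4: {R3, R5, R8}
No 2 sites suffice: every size-2 union leaves at least one demand point uncovered.
But {D1, D2, D4} covers everything, so the minimum is 3.

3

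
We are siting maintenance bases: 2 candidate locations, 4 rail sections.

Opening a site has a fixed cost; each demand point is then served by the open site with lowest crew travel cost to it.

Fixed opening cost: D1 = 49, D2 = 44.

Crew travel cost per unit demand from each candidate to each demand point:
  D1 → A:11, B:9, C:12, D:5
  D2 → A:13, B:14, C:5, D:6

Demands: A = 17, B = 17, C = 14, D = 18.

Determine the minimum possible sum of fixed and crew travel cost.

Open {D1, D2}: assign each demand point to its cheapest open site.
  A→D1 17×11=187, B→D1 17×9=153, C→D2 14×5=70, D→D1 18×5=90
  crew travel cost 500, fixed 93 → total 593.
Compare {D1}: crew travel cost 598 + fixed 49 = 647.
Compare {D2}: crew travel cost 637 + fixed 44 = 681.

593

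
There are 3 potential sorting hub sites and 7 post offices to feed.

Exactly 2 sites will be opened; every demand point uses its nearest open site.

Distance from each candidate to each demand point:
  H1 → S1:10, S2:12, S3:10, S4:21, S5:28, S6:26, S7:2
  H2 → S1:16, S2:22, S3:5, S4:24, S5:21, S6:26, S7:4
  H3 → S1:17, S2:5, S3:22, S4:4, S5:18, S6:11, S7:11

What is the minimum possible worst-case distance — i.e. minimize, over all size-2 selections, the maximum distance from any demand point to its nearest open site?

Open {H1, H3}.
  Farthest demand point is S5 at distance 18 (to H3); all others are ≤ 18.
With {H2, H3} the worst case is 18.
With {H1, H2} the worst case is 26.
No size-2 selection achieves below 18.

18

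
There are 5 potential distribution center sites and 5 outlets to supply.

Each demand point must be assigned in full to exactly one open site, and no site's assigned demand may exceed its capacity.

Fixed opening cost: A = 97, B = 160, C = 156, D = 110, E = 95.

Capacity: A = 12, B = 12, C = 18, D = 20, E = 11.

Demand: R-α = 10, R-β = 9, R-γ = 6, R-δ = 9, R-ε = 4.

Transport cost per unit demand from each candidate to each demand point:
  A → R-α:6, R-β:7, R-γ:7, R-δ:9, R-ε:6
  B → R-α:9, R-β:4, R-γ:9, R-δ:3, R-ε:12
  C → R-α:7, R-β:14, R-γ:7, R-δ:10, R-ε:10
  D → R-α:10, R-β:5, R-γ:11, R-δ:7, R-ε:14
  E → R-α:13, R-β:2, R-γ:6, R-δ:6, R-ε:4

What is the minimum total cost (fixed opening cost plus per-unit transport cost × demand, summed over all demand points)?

Open {A, D, E}; cheapest assignment that respects the capacities:
  A (cap 12, load 10): R-α — cost 10×6 = 60
  D (cap 20, load 18): R-β, R-δ — cost 9×5 + 9×7 = 108
  E (cap 11, load 10): R-γ, R-ε — cost 6×6 + 4×4 = 52
  Shipping 220, fixed 302 → total 522.
  Any other capacity-feasible assignment to {A, D, E} ships for at least 220.
Compare {B, D, E}: its best feasible assignment gives total 589.
Compare {C, D, E}: its best feasible assignment gives total 591.
Every other set of open sites that can feasibly serve all demand totals ≥ 589 even under its best assignment. Minimum: 522.

522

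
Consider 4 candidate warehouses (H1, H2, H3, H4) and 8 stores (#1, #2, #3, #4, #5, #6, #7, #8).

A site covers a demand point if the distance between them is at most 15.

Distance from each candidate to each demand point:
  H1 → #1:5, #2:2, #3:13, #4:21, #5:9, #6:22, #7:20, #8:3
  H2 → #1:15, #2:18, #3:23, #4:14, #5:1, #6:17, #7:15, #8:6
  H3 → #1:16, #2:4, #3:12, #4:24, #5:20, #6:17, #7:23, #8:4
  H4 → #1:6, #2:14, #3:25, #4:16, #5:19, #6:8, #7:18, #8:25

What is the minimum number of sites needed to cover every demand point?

3

Coverage sets (demand points within 15 of each site):
  H1: {#1, #2, #3, #5, #8}
  H2: {#1, #4, #5, #7, #8}
  H3: {#2, #3, #8}
  H4: {#1, #2, #6}
No 2 sites suffice: every size-2 union leaves at least one demand point uncovered.
But {H1, H2, H4} covers everything, so the minimum is 3.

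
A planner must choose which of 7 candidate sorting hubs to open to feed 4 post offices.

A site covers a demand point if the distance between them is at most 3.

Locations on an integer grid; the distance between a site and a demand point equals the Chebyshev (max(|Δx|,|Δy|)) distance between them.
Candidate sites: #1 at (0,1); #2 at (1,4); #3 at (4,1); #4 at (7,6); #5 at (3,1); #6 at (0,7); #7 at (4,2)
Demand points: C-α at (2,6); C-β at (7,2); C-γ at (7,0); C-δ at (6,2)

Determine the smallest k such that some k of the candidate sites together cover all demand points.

Coverage sets (demand points within 3 of each site):
  #1: {}
  #2: {C-α}
  #3: {C-β, C-γ, C-δ}
  #4: {}
  #5: {C-δ}
  #6: {C-α}
  #7: {C-β, C-γ, C-δ}
No single site covers all 4 demand points.
But {#2, #3} covers everything, so the minimum is 2.

2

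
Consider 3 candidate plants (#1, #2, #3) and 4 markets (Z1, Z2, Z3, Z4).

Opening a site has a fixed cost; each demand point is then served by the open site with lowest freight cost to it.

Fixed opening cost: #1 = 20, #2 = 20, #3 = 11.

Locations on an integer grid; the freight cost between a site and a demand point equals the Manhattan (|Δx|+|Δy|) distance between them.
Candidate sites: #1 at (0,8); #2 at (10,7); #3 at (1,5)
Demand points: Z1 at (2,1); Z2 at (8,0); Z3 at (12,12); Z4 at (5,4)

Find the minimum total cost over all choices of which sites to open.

51

Open {#3}: assign each demand point to its cheapest open site.
  Z1→#3 5, Z2→#3 12, Z3→#3 18, Z4→#3 5
  freight cost 40, fixed 11 → total 51.
Compare {#2, #3}: freight cost 26 + fixed 31 = 57.
Compare {#2}: freight cost 38 + fixed 20 = 58.
Compare {#1, #3}: freight cost 38 + fixed 31 = 69.
All other subsets cost ≥ 57. Minimum total cost: 51.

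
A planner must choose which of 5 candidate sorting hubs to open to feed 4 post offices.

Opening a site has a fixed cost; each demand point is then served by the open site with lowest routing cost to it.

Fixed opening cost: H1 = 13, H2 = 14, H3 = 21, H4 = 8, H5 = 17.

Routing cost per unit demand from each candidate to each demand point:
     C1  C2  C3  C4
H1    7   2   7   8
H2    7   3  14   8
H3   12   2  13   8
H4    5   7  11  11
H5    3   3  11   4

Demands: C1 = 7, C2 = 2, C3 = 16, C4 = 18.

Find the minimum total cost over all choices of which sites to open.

239

Open {H1, H5}: assign each demand point to its cheapest open site.
  C1→H5 7×3=21, C2→H1 2×2=4, C3→H1 16×7=112, C4→H5 18×4=72
  routing cost 209, fixed 30 → total 239.
Compare {H1, H4, H5}: routing cost 209 + fixed 38 = 247.
Compare {H1, H2, H5}: routing cost 209 + fixed 44 = 253.
Compare {H1, H3, H5}: routing cost 209 + fixed 51 = 260.
All other subsets cost ≥ 247. Minimum total cost: 239.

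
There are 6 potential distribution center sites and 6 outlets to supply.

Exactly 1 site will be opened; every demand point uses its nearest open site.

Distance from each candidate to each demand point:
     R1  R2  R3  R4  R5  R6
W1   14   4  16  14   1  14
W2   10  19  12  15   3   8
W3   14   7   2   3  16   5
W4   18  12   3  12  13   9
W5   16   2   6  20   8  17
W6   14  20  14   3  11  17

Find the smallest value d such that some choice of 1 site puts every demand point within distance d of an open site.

16

Open {W1}.
  Farthest demand point is R3 at distance 16 (to W1); all others are ≤ 16.
With {W3} the worst case is 16.
With {W4} the worst case is 18.
No size-1 selection achieves below 16.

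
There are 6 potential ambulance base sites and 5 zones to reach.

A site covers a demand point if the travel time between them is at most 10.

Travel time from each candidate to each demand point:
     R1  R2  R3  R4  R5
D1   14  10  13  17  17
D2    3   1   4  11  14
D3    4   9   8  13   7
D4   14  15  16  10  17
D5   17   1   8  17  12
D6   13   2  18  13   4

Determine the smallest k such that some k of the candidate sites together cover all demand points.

Coverage sets (demand points within 10 of each site):
  D1: {R2}
  D2: {R1, R2, R3}
  D3: {R1, R2, R3, R5}
  D4: {R4}
  D5: {R2, R3}
  D6: {R2, R5}
No single site covers all 5 demand points.
But {D3, D4} covers everything, so the minimum is 2.

2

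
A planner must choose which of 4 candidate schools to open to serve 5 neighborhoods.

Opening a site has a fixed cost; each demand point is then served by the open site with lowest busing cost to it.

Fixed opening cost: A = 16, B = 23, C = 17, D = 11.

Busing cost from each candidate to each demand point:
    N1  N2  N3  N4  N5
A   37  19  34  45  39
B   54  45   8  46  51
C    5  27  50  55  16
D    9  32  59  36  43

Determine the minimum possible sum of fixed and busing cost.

Open {B, C}: assign each demand point to its cheapest open site.
  N1→C 5, N2→C 27, N3→B 8, N4→B 46, N5→C 16
  busing cost 102, fixed 40 → total 142.
Compare {B, C, D}: busing cost 92 + fixed 51 = 143.
Compare {A, B, C}: busing cost 93 + fixed 56 = 149.
Compare {A, B, C, D}: busing cost 84 + fixed 67 = 151.
All other subsets cost ≥ 143. Minimum total cost: 142.

142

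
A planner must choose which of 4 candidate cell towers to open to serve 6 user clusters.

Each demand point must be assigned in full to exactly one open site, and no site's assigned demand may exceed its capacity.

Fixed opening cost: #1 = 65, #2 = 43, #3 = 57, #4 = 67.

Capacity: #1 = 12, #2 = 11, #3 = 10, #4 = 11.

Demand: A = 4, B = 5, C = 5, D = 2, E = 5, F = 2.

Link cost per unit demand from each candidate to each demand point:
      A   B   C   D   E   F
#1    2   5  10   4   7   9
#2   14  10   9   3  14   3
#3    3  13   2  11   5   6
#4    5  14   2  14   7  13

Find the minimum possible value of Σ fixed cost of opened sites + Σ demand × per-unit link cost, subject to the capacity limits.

245

Open {#1, #2, #3}; cheapest assignment that respects the capacities:
  #1 (cap 12, load 9): A, B — cost 4×2 + 5×5 = 33
  #2 (cap 11, load 4): D, F — cost 2×3 + 2×3 = 12
  #3 (cap 10, load 10): C, E — cost 5×2 + 5×5 = 35
  Shipping 80, fixed 165 → total 245.
  Any other capacity-feasible assignment to {#1, #2, #3} ships for at least 80.
Compare {#1, #4}: its best feasible assignment gives total 256.
Compare {#1, #2, #4}: its best feasible assignment gives total 265.
Every other set of open sites that can feasibly serve all demand totals ≥ 256 even under its best assignment. Minimum: 245.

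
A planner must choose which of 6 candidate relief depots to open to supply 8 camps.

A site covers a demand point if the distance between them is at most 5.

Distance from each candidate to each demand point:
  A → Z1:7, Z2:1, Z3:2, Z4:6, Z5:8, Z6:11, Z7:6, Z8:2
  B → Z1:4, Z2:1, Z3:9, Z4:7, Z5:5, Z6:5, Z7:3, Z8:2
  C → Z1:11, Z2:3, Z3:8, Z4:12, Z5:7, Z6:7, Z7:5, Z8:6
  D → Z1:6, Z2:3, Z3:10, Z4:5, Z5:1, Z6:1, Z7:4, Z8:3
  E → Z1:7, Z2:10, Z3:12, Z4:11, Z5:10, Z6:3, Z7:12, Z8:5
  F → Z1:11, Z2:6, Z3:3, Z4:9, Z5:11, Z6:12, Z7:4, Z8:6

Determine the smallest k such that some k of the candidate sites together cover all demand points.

Coverage sets (demand points within 5 of each site):
  A: {Z2, Z3, Z8}
  B: {Z1, Z2, Z5, Z6, Z7, Z8}
  C: {Z2, Z7}
  D: {Z2, Z4, Z5, Z6, Z7, Z8}
  E: {Z6, Z8}
  F: {Z3, Z7}
No 2 sites suffice: every size-2 union leaves at least one demand point uncovered.
But {A, B, D} covers everything, so the minimum is 3.

3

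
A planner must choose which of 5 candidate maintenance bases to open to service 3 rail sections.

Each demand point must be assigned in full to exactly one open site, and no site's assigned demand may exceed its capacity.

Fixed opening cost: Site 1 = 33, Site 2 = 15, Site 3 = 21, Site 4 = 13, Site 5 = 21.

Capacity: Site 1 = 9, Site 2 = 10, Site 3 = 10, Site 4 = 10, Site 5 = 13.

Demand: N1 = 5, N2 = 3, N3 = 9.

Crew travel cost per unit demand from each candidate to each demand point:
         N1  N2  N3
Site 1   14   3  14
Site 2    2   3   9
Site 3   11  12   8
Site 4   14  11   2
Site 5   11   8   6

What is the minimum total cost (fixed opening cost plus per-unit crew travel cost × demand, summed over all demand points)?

Open {Site 2, Site 4}; cheapest assignment that respects the capacities:
  Site 2 (cap 10, load 8): N1, N2 — cost 5×2 + 3×3 = 19
  Site 4 (cap 10, load 9): N3 — cost 9×2 = 18
  Shipping 37, fixed 28 → total 65.
  Any other capacity-feasible assignment to {Site 2, Site 4} ships for at least 37.
Compare {Site 2, Site 3, Site 4}: its best feasible assignment gives total 86.
Compare {Site 2, Site 4, Site 5}: its best feasible assignment gives total 86.
Every other set of open sites that can feasibly serve all demand totals ≥ 86 even under its best assignment. Minimum: 65.

65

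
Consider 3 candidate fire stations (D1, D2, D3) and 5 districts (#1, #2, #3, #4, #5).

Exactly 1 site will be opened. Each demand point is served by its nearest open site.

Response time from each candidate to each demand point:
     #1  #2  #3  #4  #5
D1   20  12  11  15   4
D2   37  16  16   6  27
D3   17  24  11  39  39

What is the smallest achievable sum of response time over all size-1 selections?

Open {D1}.
  #1→D1 20, #2→D1 12, #3→D1 11, #4→D1 15, #5→D1 4  ⇒ total 62.
Compare {D2}: total 102.
Compare {D3}: total 130.

62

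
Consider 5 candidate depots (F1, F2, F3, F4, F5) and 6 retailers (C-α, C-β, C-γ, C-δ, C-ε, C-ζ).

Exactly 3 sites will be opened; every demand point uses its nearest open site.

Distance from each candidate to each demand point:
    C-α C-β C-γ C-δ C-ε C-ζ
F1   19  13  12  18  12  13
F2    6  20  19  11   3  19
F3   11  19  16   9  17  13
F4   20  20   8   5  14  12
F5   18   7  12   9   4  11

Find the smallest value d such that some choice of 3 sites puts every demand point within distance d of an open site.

11

Open {F2, F4, F5}.
  Farthest demand point is C-ζ at distance 11 (to F5); all others are ≤ 11.
With {F3, F4, F5} the worst case is 11.
With {F1, F2, F5} the worst case is 12.
No size-3 selection achieves below 11.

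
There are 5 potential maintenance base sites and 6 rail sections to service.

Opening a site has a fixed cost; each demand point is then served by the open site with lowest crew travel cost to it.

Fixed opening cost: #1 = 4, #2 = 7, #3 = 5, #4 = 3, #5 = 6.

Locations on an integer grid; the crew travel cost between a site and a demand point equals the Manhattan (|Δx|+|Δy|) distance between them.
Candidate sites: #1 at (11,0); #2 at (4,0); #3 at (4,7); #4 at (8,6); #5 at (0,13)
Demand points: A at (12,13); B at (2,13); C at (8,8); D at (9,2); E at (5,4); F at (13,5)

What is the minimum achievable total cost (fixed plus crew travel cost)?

40

Open {#4, #5}: assign each demand point to its cheapest open site.
  A→#4 11, B→#5 2, C→#4 2, D→#4 5, E→#4 5, F→#4 6
  crew travel cost 31, fixed 9 → total 40.
Compare {#1, #4, #5}: crew travel cost 30 + fixed 13 = 43.
Compare {#3, #4}: crew travel cost 36 + fixed 8 = 44.
Compare {#3, #4, #5}: crew travel cost 30 + fixed 14 = 44.
All other subsets cost ≥ 43. Minimum total cost: 40.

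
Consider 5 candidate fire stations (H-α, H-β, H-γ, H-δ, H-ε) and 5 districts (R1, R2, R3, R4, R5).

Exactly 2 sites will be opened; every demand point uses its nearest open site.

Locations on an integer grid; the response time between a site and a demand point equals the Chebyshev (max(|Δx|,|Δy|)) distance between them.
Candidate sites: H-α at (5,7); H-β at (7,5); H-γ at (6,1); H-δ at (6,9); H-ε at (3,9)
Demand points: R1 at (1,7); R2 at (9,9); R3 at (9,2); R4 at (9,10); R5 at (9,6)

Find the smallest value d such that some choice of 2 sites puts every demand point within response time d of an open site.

4

Open {H-α, H-β}.
  Farthest demand point is R1 at response time 4 (to H-α); all others are ≤ 4.
With {H-α, H-γ} the worst case is 4.
With {H-α, H-δ} the worst case is 5.
No size-2 selection achieves below 4.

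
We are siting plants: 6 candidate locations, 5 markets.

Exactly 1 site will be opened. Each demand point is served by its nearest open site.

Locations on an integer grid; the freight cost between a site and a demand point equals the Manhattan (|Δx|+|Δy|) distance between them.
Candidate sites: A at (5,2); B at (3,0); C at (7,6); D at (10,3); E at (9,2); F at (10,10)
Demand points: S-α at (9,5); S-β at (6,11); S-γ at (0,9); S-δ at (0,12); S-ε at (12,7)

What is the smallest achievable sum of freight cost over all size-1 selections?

Open {C}.
  S-α→C 3, S-β→C 6, S-γ→C 10, S-δ→C 13, S-ε→C 6  ⇒ total 38.
Compare {F}: total 39.
Compare {A}: total 56.
No size-1 selection does better; minimum is 38.

38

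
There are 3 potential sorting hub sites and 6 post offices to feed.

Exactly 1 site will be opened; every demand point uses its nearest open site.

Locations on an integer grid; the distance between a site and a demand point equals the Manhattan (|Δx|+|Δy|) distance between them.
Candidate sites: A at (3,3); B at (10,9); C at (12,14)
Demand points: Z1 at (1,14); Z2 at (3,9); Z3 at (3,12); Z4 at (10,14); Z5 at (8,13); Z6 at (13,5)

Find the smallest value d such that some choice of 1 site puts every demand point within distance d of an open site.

Open {B}.
  Farthest demand point is Z1 at distance 14 (to B); all others are ≤ 14.
With {C} the worst case is 14.
With {A} the worst case is 18.
No size-1 selection achieves below 14.

14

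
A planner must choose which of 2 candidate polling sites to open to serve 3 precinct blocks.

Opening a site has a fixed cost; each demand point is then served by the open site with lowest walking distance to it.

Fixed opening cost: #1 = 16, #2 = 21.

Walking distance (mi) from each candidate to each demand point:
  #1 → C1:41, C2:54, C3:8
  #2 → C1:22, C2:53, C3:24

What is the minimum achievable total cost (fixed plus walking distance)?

119

Open {#1}: assign each demand point to its cheapest open site.
  C1→#1 41, C2→#1 54, C3→#1 8
  walking distance 103, fixed 16 → total 119.
Compare {#2}: walking distance 99 + fixed 21 = 120.
Compare {#1, #2}: walking distance 83 + fixed 37 = 120.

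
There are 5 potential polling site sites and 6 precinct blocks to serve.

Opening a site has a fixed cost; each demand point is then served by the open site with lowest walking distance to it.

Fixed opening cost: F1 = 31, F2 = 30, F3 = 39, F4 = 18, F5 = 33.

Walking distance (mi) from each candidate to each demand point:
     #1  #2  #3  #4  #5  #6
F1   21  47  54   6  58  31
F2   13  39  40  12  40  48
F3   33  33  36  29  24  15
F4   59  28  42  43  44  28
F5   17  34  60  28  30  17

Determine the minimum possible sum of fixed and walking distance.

Open {F2, F3}: assign each demand point to its cheapest open site.
  #1→F2 13, #2→F3 33, #3→F3 36, #4→F2 12, #5→F3 24, #6→F3 15
  walking distance 133, fixed 69 → total 202.
Compare {F1, F3}: walking distance 135 + fixed 70 = 205.
Compare {F3}: walking distance 170 + fixed 39 = 209.
Compare {F2, F4}: walking distance 161 + fixed 48 = 209.
All other subsets cost ≥ 205. Minimum total cost: 202.

202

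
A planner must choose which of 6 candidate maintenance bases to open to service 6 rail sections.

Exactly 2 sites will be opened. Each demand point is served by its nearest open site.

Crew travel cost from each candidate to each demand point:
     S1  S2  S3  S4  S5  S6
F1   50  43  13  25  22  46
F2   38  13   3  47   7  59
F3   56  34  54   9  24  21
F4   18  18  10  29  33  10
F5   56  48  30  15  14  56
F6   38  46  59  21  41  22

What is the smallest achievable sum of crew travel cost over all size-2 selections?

80

Open {F2, F4}.
  S1→F4 18, S2→F2 13, S3→F2 3, S4→F4 29, S5→F2 7, S6→F4 10  ⇒ total 80.
Compare {F4, F5}: total 85.
Compare {F3, F4}: total 89.
No size-2 selection does better; minimum is 80.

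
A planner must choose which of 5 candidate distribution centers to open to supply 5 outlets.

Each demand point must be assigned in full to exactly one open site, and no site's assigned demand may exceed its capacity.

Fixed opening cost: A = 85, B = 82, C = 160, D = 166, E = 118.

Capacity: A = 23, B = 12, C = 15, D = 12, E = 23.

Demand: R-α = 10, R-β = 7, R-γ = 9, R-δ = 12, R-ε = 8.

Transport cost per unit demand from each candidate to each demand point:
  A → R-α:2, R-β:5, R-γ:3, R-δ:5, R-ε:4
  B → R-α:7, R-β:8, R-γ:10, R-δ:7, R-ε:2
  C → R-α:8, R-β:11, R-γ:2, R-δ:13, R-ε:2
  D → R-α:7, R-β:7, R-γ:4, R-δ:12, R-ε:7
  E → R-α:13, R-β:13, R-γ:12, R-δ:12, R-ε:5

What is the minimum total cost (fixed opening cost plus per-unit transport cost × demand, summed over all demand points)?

547

Open {A, B, E}; cheapest assignment that respects the capacities:
  A (cap 23, load 19): R-α, R-γ — cost 10×2 + 9×3 = 47
  B (cap 12, load 12): R-δ — cost 12×7 = 84
  E (cap 23, load 15): R-β, R-ε — cost 7×13 + 8×5 = 131
  Shipping 262, fixed 285 → total 547.
  Any other capacity-feasible assignment to {A, B, E} ships for at least 262.
Compare {A, B, C}: its best feasible assignment gives total 551.
Compare {A, C, E}: its best feasible assignment gives total 592.
Every other set of open sites that can feasibly serve all demand totals ≥ 551 even under its best assignment. Minimum: 547.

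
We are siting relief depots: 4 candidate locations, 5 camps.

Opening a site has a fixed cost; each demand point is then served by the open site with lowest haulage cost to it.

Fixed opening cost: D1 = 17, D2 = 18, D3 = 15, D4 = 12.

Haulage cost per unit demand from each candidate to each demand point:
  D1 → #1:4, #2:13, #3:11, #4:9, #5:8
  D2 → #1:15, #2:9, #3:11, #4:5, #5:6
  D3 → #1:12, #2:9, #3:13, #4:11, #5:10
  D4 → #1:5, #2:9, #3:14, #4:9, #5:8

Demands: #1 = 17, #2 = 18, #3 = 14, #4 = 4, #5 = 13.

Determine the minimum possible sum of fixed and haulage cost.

Open {D1, D2}: assign each demand point to its cheapest open site.
  #1→D1 17×4=68, #2→D2 18×9=162, #3→D1 14×11=154, #4→D2 4×5=20, #5→D2 13×6=78
  haulage cost 482, fixed 35 → total 517.
Compare {D2, D4}: haulage cost 499 + fixed 30 = 529.
Compare {D1, D2, D4}: haulage cost 482 + fixed 47 = 529.
Compare {D1, D2, D3}: haulage cost 482 + fixed 50 = 532.
All other subsets cost ≥ 529. Minimum total cost: 517.

517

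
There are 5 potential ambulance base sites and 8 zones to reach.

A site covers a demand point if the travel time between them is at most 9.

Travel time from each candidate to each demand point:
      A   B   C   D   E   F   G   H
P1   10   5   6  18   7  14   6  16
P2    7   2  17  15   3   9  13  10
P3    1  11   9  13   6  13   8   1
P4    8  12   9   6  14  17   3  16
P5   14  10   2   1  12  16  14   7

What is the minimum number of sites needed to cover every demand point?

3

Coverage sets (demand points within 9 of each site):
  P1: {B, C, E, G}
  P2: {A, B, E, F}
  P3: {A, C, E, G, H}
  P4: {A, C, D, G}
  P5: {C, D, H}
No 2 sites suffice: every size-2 union leaves at least one demand point uncovered.
But {P1, P2, P5} covers everything, so the minimum is 3.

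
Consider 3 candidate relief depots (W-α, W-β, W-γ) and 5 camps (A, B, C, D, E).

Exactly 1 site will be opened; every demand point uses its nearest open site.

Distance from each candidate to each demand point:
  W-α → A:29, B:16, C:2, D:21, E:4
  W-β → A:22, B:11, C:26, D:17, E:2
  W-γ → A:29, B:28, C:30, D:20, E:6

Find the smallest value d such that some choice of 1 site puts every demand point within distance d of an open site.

26

Open {W-β}.
  Farthest demand point is C at distance 26 (to W-β); all others are ≤ 26.
With {W-α} the worst case is 29.
With {W-γ} the worst case is 30.
No size-1 selection achieves below 26.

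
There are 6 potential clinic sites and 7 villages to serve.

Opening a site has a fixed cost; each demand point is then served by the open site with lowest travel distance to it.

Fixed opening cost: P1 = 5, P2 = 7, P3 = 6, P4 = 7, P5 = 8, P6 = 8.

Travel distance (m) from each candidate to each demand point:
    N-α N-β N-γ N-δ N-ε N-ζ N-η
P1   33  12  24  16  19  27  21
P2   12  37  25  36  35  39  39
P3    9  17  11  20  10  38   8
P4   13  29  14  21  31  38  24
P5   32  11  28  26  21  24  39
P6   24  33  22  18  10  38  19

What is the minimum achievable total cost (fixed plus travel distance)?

104

Open {P1, P3}: assign each demand point to its cheapest open site.
  N-α→P3 9, N-β→P1 12, N-γ→P3 11, N-δ→P1 16, N-ε→P3 10, N-ζ→P1 27, N-η→P3 8
  travel distance 93, fixed 11 → total 104.
Compare {P3, P5}: travel distance 93 + fixed 14 = 107.
Compare {P1, P3, P5}: travel distance 89 + fixed 19 = 108.
Compare {P1, P2, P3}: travel distance 93 + fixed 18 = 111.
All other subsets cost ≥ 107. Minimum total cost: 104.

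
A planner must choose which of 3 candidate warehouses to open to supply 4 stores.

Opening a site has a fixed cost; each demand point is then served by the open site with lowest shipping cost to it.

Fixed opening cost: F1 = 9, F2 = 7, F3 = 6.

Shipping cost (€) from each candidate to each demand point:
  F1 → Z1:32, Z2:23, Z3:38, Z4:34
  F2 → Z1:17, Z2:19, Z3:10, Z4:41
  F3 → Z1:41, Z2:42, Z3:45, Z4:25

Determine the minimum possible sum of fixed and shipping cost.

Open {F2, F3}: assign each demand point to its cheapest open site.
  Z1→F2 17, Z2→F2 19, Z3→F2 10, Z4→F3 25
  shipping cost 71, fixed 13 → total 84.
Compare {F1, F2, F3}: shipping cost 71 + fixed 22 = 93.
Compare {F2}: shipping cost 87 + fixed 7 = 94.
Compare {F1, F2}: shipping cost 80 + fixed 16 = 96.
All other subsets cost ≥ 93. Minimum total cost: 84.

84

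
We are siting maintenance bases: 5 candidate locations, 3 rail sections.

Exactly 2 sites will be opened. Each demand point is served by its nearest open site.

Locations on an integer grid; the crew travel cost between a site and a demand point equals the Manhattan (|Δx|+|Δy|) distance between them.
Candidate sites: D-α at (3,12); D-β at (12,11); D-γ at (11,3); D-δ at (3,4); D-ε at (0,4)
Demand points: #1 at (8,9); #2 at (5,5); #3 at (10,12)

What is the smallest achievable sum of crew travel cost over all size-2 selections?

Open {D-β, D-δ}.
  #1→D-β 6, #2→D-δ 3, #3→D-β 3  ⇒ total 12.
Compare {D-β, D-ε}: total 15.
Compare {D-β, D-γ}: total 17.
No size-2 selection does better; minimum is 12.

12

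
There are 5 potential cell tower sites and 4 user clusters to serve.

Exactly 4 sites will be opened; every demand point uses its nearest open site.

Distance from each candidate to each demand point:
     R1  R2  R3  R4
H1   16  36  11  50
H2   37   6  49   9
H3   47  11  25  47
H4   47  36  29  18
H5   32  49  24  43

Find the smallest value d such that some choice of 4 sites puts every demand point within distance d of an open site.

Open {H1, H2, H3, H4}.
  Farthest demand point is R1 at distance 16 (to H1); all others are ≤ 16.
With {H1, H2, H3, H5} the worst case is 16.
With {H1, H2, H4, H5} the worst case is 16.
No size-4 selection achieves below 16.

16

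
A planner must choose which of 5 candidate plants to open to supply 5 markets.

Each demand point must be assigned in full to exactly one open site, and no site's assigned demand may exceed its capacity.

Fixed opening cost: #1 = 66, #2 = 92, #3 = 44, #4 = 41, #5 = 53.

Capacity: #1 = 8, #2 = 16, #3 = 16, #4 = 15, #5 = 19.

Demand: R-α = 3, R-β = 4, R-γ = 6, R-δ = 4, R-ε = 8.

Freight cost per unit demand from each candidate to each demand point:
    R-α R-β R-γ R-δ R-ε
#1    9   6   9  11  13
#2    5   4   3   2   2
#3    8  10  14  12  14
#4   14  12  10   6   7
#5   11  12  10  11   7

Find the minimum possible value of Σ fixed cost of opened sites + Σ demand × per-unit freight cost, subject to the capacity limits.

Open {#2, #4}; cheapest assignment that respects the capacities:
  #2 (cap 16, load 13): R-α, R-β, R-γ — cost 3×5 + 4×4 + 6×3 = 49
  #4 (cap 15, load 12): R-δ, R-ε — cost 4×6 + 8×7 = 80
  Shipping 129, fixed 133 → total 262.
  Any other capacity-feasible assignment to {#2, #4} ships for at least 129.
Compare {#2, #5}: its best feasible assignment gives total 276.
Compare {#2, #3}: its best feasible assignment gives total 282.
Every other set of open sites that can feasibly serve all demand totals ≥ 276 even under its best assignment. Minimum: 262.

262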